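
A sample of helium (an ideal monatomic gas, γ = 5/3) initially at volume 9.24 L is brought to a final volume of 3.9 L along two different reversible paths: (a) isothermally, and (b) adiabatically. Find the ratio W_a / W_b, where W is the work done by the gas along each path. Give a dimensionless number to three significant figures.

W_a / W_b ≈ 0.740

Path (a) isothermal: W = P₁V₁ ln(V₂/V₁) → W_a/(P₁V₁) = -0.8626.
Path (b) adiabatic: W = P₁V₁(1 − (V₁/V₂)^(γ−1))/(γ−1) → W_b/(P₁V₁) = -1.166.
W_a / W_b = -0.8626 / -1.166 = 0.7399.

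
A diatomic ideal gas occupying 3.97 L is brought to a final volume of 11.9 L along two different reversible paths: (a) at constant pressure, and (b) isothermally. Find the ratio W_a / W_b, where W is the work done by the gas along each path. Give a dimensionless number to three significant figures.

W_a / W_b ≈ 1.82

Path (a) isobaric: W = P₁(V₂ − V₁) → W_a/(P₁V₁) = 1.997.
Path (b) isothermal: W = P₁V₁ ln(V₂/V₁) → W_b/(P₁V₁) = 1.098.
W_a / W_b = 1.997 / 1.098 = 1.82.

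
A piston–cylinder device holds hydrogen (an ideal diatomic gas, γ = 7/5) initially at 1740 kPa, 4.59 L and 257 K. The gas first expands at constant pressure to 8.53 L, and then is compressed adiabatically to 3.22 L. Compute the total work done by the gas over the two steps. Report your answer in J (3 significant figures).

Step 1 (isobaric): W = PΔV = (1740 kPa)(8.53 − 4.59 L) = 6856 J.
After step 1: P = 1740 kPa, V = 8.53 L, T = 477.6 K.
Step 2 (adiabatic): W = (P₁V₁ − P₂V₂)/(γ−1) = (14842 − 21915)/0.4 = -17681 J.
W_total = 6856 − 17681 = -10826 J.

W_total ≈ -10800 J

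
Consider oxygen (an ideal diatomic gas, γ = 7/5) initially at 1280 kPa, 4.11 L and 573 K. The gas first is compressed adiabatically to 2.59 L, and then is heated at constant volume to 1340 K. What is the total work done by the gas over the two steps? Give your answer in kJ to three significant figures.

Step 1 (adiabatic): W = (P₁V₁ − P₂V₂)/(γ−1) = (5261 − 6328)/0.4 = -2668 J.
Step 2 (isochoric): W = 0 (constant volume).
W_total = -2668 + 0 = -2668 J.

W_total ≈ -2.67 kJ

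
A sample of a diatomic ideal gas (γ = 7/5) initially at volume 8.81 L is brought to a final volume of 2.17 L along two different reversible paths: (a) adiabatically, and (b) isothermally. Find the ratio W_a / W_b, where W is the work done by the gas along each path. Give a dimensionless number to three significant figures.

Path (a) adiabatic: W = P₁V₁(1 − (V₁/V₂)^(γ−1))/(γ−1) → W_a/(P₁V₁) = -1.879.
Path (b) isothermal: W = P₁V₁ ln(V₂/V₁) → W_b/(P₁V₁) = -1.401.
W_a / W_b = -1.879 / -1.401 = 1.341.

W_a / W_b ≈ 1.34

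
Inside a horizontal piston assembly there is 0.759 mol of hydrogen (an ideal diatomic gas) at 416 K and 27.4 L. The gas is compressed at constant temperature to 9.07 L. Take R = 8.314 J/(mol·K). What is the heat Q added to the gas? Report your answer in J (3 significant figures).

Q ≈ -2900 J

Isothermal ⇒ ΔU = 0, so Q = W = nRT ln(V₂/V₁).
Q = (0.759)(8.314)(416) ln(9.07/27.4) = 2625 × -1.106 = -2902 J.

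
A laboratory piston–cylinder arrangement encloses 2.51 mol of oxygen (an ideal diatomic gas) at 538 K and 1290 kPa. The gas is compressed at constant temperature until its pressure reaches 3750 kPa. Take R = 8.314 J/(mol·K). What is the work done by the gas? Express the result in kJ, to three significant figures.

Isothermal process: W = nRT ln(V₂/V₁) = nRT ln(P₁/P₂).
W = (2.51)(8.314)(538) × ln(1290/3750)
  = 11227 × ln(0.344) = 11227 × -1.067
W_by_gas = -11981 J.

W ≈ -12.0 kJ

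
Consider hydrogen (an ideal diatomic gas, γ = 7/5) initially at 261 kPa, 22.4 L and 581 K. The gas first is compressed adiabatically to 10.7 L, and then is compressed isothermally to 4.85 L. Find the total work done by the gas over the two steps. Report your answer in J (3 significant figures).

Step 1 (adiabatic): W = (P₁V₁ − P₂V₂)/(γ−1) = (5846 − 7857)/0.4 = -5025 J.
After step 1: P = 734.3 kPa, V = 10.7 L, T = 780.8 K.
Step 2 (isothermal): W = P₁V₁ ln(V₂/V₁) = (7857) ln(4.85/10.7) = -6217 J.
W_total = -5025 − 6217 = -11242 J.

W_total ≈ -11200 J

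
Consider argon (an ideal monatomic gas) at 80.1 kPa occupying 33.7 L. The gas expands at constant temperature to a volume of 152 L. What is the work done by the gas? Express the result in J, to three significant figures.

W ≈ 4070 J

Isothermal: W = nRT ln(V₂/V₁) = P₁V₁ ln(V₂/V₁).
P₁V₁ = (80.1 kPa)(33.7 L) = 2699 J.
W = 2699 × ln(152/33.7) = 2699 × 1.506
W_by_gas = 4066 J.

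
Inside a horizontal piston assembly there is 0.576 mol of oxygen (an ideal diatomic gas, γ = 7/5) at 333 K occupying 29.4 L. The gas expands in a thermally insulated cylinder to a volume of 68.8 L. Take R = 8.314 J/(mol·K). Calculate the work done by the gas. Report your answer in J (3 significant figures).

W ≈ 1150 J

Adiabatic: TV^(γ−1) = const with γ = 7/5.
T₂ = T₁ (V₁/V₂)^(γ−1) = 333 × (29.4/68.8)^0.4 = 333 × 0.7117 = 237 K.
W_by = nCᵥ(T₁ − T₂) = (0.576)(20.79)(333 − 237) = 1149 J.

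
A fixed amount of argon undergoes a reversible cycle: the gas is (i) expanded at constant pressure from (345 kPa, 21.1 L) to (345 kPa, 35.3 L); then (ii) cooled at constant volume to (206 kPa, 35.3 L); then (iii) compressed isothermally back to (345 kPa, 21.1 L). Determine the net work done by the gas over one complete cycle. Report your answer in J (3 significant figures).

W_net ≈ 1160 J

Leg (i): W = PΔV = (345)(35.3 − 21.1) = 4899 J.
Leg (ii): W = 0.
Leg (iii): W = PᵢVᵢ ln(V_f/Vᵢ) = (7272) ln(21.1/35.3) = -3742 J.
W_net = 4899 − 3742 = 1157 J.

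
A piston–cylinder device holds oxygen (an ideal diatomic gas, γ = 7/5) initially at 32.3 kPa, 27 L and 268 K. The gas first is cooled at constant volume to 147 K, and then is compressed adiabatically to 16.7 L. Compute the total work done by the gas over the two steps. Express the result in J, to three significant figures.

Step 1 (isochoric): W = 0 (constant volume).
After step 1: P = 17.72 kPa (V unchanged).
Step 2 (adiabatic): W = (P₁V₁ − P₂V₂)/(γ−1) = (478.4 − 579.7)/0.4 = -253.4 J.
W_total = 0 − 253.4 = -253.4 J.

W_total ≈ -253 J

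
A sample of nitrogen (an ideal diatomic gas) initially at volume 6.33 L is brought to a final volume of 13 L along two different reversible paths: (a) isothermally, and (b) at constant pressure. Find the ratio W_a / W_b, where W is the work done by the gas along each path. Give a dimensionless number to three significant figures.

W_a / W_b ≈ 0.683

Path (a) isothermal: W = P₁V₁ ln(V₂/V₁) → W_a/(P₁V₁) = 0.7196.
Path (b) isobaric: W = P₁(V₂ − V₁) → W_b/(P₁V₁) = 1.054.
W_a / W_b = 0.7196 / 1.054 = 0.683.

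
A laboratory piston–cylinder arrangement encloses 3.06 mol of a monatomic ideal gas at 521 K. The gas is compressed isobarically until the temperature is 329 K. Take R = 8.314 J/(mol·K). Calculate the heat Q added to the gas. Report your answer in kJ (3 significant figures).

Q ≈ -12.2 kJ

Isobaric: W = nRΔT = (3.06)(8.314)(-192) = -4885 J.
ΔU = nCᵥΔT with Cᵥ = 3R/2: ΔU = (3.06)(12.47)(-192) = -7327 J.
Q = ΔU + W = -7327 − 4885 = -12212 J.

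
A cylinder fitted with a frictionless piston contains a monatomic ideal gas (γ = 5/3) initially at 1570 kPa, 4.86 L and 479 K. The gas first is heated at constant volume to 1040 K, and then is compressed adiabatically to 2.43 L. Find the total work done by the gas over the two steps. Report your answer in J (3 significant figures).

Step 1 (isochoric): W = 0 (constant volume).
After step 1: P = 3409 kPa (V unchanged).
Step 2 (adiabatic): W = (P₁V₁ − P₂V₂)/(γ−1) = (16567 − 26298)/0.667 = -14597 J.
W_total = 0 − 14597 = -14597 J.

W_total ≈ -14600 J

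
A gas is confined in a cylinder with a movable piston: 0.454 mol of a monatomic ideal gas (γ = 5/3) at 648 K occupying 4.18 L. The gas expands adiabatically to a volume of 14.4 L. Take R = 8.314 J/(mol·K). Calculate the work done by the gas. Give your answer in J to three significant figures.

W ≈ 2060 J

Adiabatic: TV^(γ−1) = const with γ = 5/3.
T₂ = T₁ (V₁/V₂)^(γ−1) = 648 × (4.18/14.4)^0.667 = 648 × 0.4384 = 284.1 K.
W_by = nCᵥ(T₁ − T₂) = (0.454)(12.47)(648 − 284.1) = 2060 J.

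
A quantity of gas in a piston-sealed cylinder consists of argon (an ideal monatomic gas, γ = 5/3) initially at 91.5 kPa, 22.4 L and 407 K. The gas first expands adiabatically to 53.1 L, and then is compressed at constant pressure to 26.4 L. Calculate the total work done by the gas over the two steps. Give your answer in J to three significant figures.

Step 1 (adiabatic): W = (P₁V₁ − P₂V₂)/(γ−1) = (2050 − 1153)/0.667 = 1345 J.
After step 1: P = 21.71 kPa, V = 53.1 L, T = 228.9 K.
Step 2 (isobaric): W = PΔV = (21.71 kPa)(26.4 − 53.1 L) = -579.7 J.
W_total = 1345 − 579.7 = 765.5 J.

W_total ≈ 765 J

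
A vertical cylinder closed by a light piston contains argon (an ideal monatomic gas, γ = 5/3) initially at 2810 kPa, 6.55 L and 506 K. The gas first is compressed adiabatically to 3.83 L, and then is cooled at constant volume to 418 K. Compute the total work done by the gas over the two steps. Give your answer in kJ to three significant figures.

W_total ≈ -11.9 kJ

Step 1 (adiabatic): W = (P₁V₁ − P₂V₂)/(γ−1) = (18406 − 26321)/0.667 = -11874 J.
Step 2 (isochoric): W = 0 (constant volume).
W_total = -11874 + 0 = -11874 J.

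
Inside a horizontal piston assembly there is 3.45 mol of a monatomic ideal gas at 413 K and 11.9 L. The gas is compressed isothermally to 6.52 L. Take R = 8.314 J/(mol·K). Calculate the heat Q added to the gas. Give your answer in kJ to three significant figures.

Q ≈ -7.13 kJ

Isothermal ⇒ ΔU = 0, so Q = W = nRT ln(V₂/V₁).
Q = (3.45)(8.314)(413) ln(6.52/11.9) = 11846 × -0.6017 = -7127 J.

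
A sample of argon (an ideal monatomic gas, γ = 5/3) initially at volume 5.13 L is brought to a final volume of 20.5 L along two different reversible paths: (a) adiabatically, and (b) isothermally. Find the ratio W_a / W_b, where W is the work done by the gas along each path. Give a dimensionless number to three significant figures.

Path (a) adiabatic: W = P₁V₁(1 − (V₁/V₂)^(γ−1))/(γ−1) → W_a/(P₁V₁) = 0.9043.
Path (b) isothermal: W = P₁V₁ ln(V₂/V₁) → W_b/(P₁V₁) = 1.385.
W_a / W_b = 0.9043 / 1.385 = 0.6528.

W_a / W_b ≈ 0.653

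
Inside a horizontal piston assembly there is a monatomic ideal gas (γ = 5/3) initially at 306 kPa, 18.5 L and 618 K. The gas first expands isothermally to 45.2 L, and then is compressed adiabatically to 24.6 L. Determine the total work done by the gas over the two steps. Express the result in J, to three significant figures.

W_total ≈ 810 J

Step 1 (isothermal): W = P₁V₁ ln(V₂/V₁) = (5661) ln(45.2/18.5) = 5057 J.
After step 1: P = 125.2 kPa, V = 45.2 L, T = 618 K.
Step 2 (adiabatic): W = (P₁V₁ − P₂V₂)/(γ−1) = (5661 − 8492)/0.667 = -4247 J.
W_total = 5057 − 4247 = 810.1 J.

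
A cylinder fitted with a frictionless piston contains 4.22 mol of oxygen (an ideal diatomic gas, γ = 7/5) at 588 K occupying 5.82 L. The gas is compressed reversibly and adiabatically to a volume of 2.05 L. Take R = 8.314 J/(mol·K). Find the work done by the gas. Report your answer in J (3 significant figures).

W ≈ -26700 J

Adiabatic: TV^(γ−1) = const with γ = 7/5.
T₂ = T₁ (V₁/V₂)^(γ−1) = 588 × (5.82/2.05)^0.4 = 588 × 1.518 = 892.6 K.
W_by = nCᵥ(T₁ − T₂) = (4.22)(20.79)(588 − 892.6) = -26715 J.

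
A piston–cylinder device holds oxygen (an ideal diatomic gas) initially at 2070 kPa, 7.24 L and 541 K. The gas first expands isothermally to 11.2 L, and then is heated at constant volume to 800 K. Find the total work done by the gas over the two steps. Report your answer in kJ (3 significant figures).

Step 1 (isothermal): W = P₁V₁ ln(V₂/V₁) = (14987) ln(11.2/7.24) = 6539 J.
Step 2 (isochoric): W = 0 (constant volume).
W_total = 6539 + 0 = 6539 J.

W_total ≈ 6.54 kJ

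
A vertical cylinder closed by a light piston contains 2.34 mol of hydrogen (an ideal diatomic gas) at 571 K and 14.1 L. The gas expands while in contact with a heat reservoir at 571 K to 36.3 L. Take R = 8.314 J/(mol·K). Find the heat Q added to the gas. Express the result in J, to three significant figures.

Q ≈ 10500 J

Isothermal ⇒ ΔU = 0, so Q = W = nRT ln(V₂/V₁).
Q = (2.34)(8.314)(571) ln(36.3/14.1) = 11109 × 0.9456 = 10505 J.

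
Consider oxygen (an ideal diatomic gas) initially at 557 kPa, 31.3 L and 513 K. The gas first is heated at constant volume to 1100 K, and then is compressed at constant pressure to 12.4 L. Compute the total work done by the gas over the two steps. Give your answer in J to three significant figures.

W_total ≈ -22600 J

Step 1 (isochoric): W = 0 (constant volume).
After step 1: P = 1194 kPa (V unchanged).
Step 2 (isobaric): W = PΔV = (1194 kPa)(12.4 − 31.3 L) = -22573 J.
W_total = 0 − 22573 = -22573 J.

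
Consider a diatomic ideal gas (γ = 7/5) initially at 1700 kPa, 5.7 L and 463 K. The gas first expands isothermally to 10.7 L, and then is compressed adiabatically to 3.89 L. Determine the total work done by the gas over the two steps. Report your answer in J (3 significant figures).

Step 1 (isothermal): W = P₁V₁ ln(V₂/V₁) = (9690) ln(10.7/5.7) = 6103 J.
After step 1: P = 905.6 kPa, V = 10.7 L, T = 463 K.
Step 2 (adiabatic): W = (P₁V₁ − P₂V₂)/(γ−1) = (9690 − 14524)/0.4 = -12086 J.
W_total = 6103 − 12086 = -5983 J.

W_total ≈ -5980 J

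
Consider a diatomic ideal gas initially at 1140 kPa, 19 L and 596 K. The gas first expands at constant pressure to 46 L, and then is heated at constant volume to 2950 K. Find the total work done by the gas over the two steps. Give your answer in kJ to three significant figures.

Step 1 (isobaric): W = PΔV = (1140 kPa)(46 − 19 L) = 30780 J.
Step 2 (isochoric): W = 0 (constant volume).
W_total = 30780 + 0 = 30780 J.

W_total ≈ 30.8 kJ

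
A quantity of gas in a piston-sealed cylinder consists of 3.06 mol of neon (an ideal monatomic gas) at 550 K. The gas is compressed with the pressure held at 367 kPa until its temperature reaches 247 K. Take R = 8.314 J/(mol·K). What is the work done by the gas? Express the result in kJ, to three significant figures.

Isobaric: W = P ΔV = nR ΔT.
W = (3.06)(8.314)(247 − 550) = -7709 J.

W ≈ -7.71 kJ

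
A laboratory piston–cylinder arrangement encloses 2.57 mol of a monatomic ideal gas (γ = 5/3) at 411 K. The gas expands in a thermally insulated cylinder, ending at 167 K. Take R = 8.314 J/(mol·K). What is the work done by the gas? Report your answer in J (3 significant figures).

Adiabatic ⇒ Q = 0, so W_by = −ΔU = nCᵥ(T₁ − T₂).
Cᵥ = 3R/2 = 12.47 J/(mol·K).
W = (2.57)(12.47)(411 − 167) = 7820 J.

W ≈ 7820 J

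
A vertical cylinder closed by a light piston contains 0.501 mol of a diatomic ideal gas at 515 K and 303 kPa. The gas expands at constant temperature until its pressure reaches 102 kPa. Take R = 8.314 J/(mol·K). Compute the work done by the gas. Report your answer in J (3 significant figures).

W ≈ 2340 J

Isothermal process: W = nRT ln(V₂/V₁) = nRT ln(P₁/P₂).
W = (0.501)(8.314)(515) × ln(303/102)
  = 2145 × ln(2.971) = 2145 × 1.089
W_by_gas = 2336 J.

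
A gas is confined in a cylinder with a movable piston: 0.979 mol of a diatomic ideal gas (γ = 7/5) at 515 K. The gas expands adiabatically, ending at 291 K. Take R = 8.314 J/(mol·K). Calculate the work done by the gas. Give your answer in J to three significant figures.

W ≈ 4560 J

Adiabatic ⇒ Q = 0, so W_by = −ΔU = nCᵥ(T₁ − T₂).
Cᵥ = 5R/2 = 20.79 J/(mol·K).
W = (0.979)(20.79)(515 − 291) = 4558 J.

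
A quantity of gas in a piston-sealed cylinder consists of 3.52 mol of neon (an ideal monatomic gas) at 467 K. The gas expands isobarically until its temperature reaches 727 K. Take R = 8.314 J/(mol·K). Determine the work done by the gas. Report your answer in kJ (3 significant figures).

W ≈ 7.61 kJ

Isobaric: W = P ΔV = nR ΔT.
W = (3.52)(8.314)(727 − 467) = 7609 J.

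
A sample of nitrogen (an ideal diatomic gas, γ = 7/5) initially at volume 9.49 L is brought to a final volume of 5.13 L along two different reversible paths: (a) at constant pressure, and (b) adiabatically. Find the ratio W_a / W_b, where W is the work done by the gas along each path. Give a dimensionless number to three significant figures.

W_a / W_b ≈ 0.659

Path (a) isobaric: W = P₁(V₂ − V₁) → W_a/(P₁V₁) = -0.4594.
Path (b) adiabatic: W = P₁V₁(1 − (V₁/V₂)^(γ−1))/(γ−1) → W_b/(P₁V₁) = -0.6974.
W_a / W_b = -0.4594 / -0.6974 = 0.6588.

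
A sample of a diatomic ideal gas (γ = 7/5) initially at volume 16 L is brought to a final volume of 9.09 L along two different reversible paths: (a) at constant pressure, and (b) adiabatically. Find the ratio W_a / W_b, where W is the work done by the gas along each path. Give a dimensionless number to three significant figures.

W_a / W_b ≈ 0.681

Path (a) isobaric: W = P₁(V₂ − V₁) → W_a/(P₁V₁) = -0.4319.
Path (b) adiabatic: W = P₁V₁(1 − (V₁/V₂)^(γ−1))/(γ−1) → W_b/(P₁V₁) = -0.6345.
W_a / W_b = -0.4319 / -0.6345 = 0.6807.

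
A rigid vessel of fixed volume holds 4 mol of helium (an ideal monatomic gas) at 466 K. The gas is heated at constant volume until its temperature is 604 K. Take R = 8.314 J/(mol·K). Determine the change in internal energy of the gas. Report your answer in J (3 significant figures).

ΔU ≈ 6880 J

Constant volume ⇒ W = 0, so Q = ΔU = nCᵥΔT with Cᵥ = 3R/2 = 12.47 J/(mol·K).
ΔU = (4)(12.47)(604 − 466) = 6884 J.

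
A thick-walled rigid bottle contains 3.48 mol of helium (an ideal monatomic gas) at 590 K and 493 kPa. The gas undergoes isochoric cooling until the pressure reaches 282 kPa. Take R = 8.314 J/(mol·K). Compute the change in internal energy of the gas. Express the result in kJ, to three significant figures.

ΔU ≈ -11.0 kJ

Constant volume ⇒ W = 0, so Q = ΔU = nCᵥΔT with Cᵥ = 3R/2 = 12.47 J/(mol·K).
At constant V, T₂/T₁ = P₂/P₁ ⇒ ΔT = T₁(P₂/P₁ − 1) = 590·(282/493 − 1) = -252.5 K.
ΔU = (3.48)(12.47)(-252.5) = -10959 J.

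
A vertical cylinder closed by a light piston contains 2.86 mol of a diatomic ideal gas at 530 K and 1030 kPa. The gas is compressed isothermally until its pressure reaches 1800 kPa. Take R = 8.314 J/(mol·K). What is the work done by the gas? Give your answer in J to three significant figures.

W ≈ -7030 J

Isothermal process: W = nRT ln(V₂/V₁) = nRT ln(P₁/P₂).
W = (2.86)(8.314)(530) × ln(1030/1800)
  = 12602 × ln(0.5722) = 12602 × -0.5582
W_by_gas = -7035 J.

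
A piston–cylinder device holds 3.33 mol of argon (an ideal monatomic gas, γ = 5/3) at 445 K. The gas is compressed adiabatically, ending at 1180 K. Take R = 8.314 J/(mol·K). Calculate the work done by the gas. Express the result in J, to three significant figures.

W ≈ -30500 J

Adiabatic ⇒ Q = 0, so W_by = −ΔU = nCᵥ(T₁ − T₂).
Cᵥ = 3R/2 = 12.47 J/(mol·K).
W = (3.33)(12.47)(445 − 1180) = -30523 J.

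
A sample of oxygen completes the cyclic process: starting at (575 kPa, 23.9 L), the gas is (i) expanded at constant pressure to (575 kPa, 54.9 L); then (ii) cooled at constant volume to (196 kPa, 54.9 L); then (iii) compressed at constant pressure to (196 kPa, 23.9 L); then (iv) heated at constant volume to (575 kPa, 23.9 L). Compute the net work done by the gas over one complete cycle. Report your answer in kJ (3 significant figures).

W_net ≈ 11.7 kJ

Constant-volume legs do no work.
W(i) = (575)(54.9 − 23.9) = 17825 J; W(iii) = (196)(23.9 − 54.9) = -6076 J.
W_net = 17825 − 6076 = 11749 J (the clockwise enclosed area).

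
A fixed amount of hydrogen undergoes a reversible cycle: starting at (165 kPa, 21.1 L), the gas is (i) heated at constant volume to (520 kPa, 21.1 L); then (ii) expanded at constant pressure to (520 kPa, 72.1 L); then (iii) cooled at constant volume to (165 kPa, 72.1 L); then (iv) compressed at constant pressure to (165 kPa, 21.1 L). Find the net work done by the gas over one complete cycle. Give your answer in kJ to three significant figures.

Constant-volume legs do no work.
W(ii) = (520)(72.1 − 21.1) = 26520 J; W(iv) = (165)(21.1 − 72.1) = -8415 J.
W_net = 26520 − 8415 = 18105 J (the clockwise enclosed area).

W_net ≈ 18.1 kJ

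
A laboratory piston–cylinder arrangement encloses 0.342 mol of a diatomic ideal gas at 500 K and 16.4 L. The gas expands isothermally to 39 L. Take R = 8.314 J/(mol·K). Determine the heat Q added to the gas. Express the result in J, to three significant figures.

Q ≈ 1230 J

Isothermal ⇒ ΔU = 0, so Q = W = nRT ln(V₂/V₁).
Q = (0.342)(8.314)(500) ln(39/16.4) = 1422 × 0.8663 = 1232 J.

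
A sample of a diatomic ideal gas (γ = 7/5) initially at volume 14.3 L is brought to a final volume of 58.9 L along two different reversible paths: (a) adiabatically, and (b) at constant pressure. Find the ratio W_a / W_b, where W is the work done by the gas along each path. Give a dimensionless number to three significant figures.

Path (a) adiabatic: W = P₁V₁(1 − (V₁/V₂)^(γ−1))/(γ−1) → W_a/(P₁V₁) = 1.081.
Path (b) isobaric: W = P₁(V₂ − V₁) → W_b/(P₁V₁) = 3.119.
W_a / W_b = 1.081 / 3.119 = 0.3466.

W_a / W_b ≈ 0.347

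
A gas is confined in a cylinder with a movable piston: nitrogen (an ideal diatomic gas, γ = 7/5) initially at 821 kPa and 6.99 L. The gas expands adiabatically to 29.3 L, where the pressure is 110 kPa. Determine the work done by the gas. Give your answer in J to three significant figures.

Adiabatic: W = (P₁V₁ − P₂V₂)/(γ − 1) with γ = 7/5.
P₁V₁ = 5739 J, P₂V₂ = 3223 J.
W = (5739 − 3223) / 0.4 = 6289 J.

W ≈ 6290 J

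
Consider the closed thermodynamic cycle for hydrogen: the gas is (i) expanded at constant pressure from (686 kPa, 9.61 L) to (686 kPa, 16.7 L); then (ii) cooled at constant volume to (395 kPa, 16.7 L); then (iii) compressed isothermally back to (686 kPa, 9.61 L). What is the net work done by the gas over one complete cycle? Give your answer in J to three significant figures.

Leg (i): W = PΔV = (686)(16.7 − 9.61) = 4864 J.
Leg (ii): W = 0.
Leg (iii): W = PᵢVᵢ ln(V_f/Vᵢ) = (6596) ln(9.61/16.7) = -3645 J.
W_net = 4864 − 3645 = 1218 J.

W_net ≈ 1220 J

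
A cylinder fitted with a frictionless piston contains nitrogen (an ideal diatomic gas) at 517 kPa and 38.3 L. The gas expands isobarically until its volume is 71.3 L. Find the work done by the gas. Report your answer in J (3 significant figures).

Isobaric: W = P ΔV.
W = (517 kPa)(71.3 − 38.3 L) = (517)(33) = 17061 J.

W ≈ 17100 J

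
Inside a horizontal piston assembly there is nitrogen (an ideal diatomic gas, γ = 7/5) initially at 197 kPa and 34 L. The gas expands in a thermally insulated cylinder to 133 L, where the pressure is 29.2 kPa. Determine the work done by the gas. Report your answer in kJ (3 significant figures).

Adiabatic: W = (P₁V₁ − P₂V₂)/(γ − 1) with γ = 7/5.
P₁V₁ = 6698 J, P₂V₂ = 3884 J.
W = (6698 − 3884) / 0.4 = 7036 J.

W ≈ 7.04 kJ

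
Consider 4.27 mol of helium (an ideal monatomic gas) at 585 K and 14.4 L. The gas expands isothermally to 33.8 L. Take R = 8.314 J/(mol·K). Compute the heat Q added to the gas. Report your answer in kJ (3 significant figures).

Isothermal ⇒ ΔU = 0, so Q = W = nRT ln(V₂/V₁).
Q = (4.27)(8.314)(585) ln(33.8/14.4) = 20768 × 0.8532 = 17720 J.

Q ≈ 17.7 kJ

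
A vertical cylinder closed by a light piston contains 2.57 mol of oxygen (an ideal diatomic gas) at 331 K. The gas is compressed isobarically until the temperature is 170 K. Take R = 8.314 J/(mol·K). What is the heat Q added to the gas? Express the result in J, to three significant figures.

Isobaric: W = nRΔT = (2.57)(8.314)(-161) = -3440 J.
ΔU = nCᵥΔT with Cᵥ = 5R/2: ΔU = (2.57)(20.79)(-161) = -8600 J.
Q = ΔU + W = -8600 − 3440 = -12040 J.

Q ≈ -12000 J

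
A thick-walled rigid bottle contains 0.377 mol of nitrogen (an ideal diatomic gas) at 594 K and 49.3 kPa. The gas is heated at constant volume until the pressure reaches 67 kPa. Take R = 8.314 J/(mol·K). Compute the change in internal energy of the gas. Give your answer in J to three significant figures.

ΔU ≈ 1670 J

Constant volume ⇒ W = 0, so Q = ΔU = nCᵥΔT with Cᵥ = 5R/2 = 20.79 J/(mol·K).
At constant V, T₂/T₁ = P₂/P₁ ⇒ ΔT = T₁(P₂/P₁ − 1) = 594·(67/49.3 − 1) = 213.3 K.
ΔU = (0.377)(20.79)(213.3) = 1671 J.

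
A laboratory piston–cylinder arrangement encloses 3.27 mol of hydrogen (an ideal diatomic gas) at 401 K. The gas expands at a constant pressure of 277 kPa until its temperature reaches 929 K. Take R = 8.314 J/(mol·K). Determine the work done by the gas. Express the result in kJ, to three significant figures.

Isobaric: W = P ΔV = nR ΔT.
W = (3.27)(8.314)(929 − 401) = 14355 J.

W ≈ 14.4 kJ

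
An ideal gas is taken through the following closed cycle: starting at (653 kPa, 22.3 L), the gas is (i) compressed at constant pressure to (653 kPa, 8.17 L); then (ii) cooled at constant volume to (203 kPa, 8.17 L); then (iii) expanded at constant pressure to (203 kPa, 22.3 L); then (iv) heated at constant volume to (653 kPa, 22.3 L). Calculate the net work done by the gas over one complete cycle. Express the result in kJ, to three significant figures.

W_net ≈ -6.36 kJ

Constant-volume legs do no work.
W(i) = (653)(8.17 − 22.3) = -9227 J; W(iii) = (203)(22.3 − 8.17) = 2868 J.
W_net = -9227 + 2868 = -6359 J (the counter-clockwise enclosed area).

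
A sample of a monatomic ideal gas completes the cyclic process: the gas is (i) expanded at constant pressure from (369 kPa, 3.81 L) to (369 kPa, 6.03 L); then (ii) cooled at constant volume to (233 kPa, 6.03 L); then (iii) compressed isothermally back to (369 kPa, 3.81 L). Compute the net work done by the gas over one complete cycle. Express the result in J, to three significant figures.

W_net ≈ 174 J

Leg (i): W = PΔV = (369)(6.03 − 3.81) = 819.2 J.
Leg (ii): W = 0.
Leg (iii): W = PᵢVᵢ ln(V_f/Vᵢ) = (1405) ln(3.81/6.03) = -645.1 J.
W_net = 819.2 − 645.1 = 174.1 J.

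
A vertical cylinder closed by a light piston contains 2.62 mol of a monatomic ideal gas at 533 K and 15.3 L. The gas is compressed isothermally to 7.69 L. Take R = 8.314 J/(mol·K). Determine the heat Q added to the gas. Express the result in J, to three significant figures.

Isothermal ⇒ ΔU = 0, so Q = W = nRT ln(V₂/V₁).
Q = (2.62)(8.314)(533) ln(7.69/15.3) = 11610 × -0.6879 = -7987 J.

Q ≈ -7990 J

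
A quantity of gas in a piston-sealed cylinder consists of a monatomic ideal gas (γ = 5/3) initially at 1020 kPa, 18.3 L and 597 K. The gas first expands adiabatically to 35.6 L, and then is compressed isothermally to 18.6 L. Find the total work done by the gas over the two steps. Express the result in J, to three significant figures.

W_total ≈ 2260 J

Step 1 (adiabatic): W = (P₁V₁ − P₂V₂)/(γ−1) = (18666 − 11978)/0.667 = 10032 J.
After step 1: P = 336.5 kPa, V = 35.6 L, T = 383.1 K.
Step 2 (isothermal): W = P₁V₁ ln(V₂/V₁) = (11978) ln(18.6/35.6) = -7776 J.
W_total = 10032 − 7776 = 2256 J.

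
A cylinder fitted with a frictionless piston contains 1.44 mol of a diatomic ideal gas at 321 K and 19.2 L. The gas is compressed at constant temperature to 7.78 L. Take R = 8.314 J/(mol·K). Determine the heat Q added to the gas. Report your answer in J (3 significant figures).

Q ≈ -3470 J

Isothermal ⇒ ΔU = 0, so Q = W = nRT ln(V₂/V₁).
Q = (1.44)(8.314)(321) ln(7.78/19.2) = 3843 × -0.9034 = -3472 J.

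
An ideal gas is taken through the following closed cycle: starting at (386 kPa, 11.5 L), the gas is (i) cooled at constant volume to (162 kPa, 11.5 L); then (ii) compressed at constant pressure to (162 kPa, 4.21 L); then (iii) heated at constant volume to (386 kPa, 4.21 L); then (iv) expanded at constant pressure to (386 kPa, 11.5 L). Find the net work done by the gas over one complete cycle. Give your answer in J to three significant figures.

Constant-volume legs do no work.
W(ii) = (162)(4.21 − 11.5) = -1181 J; W(iv) = (386)(11.5 − 4.21) = 2814 J.
W_net = -1181 + 2814 = 1633 J (the clockwise enclosed area).

W_net ≈ 1630 J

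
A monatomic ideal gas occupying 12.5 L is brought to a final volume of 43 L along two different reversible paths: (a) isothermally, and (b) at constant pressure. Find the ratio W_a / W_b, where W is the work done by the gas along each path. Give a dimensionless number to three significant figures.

Path (a) isothermal: W = P₁V₁ ln(V₂/V₁) → W_a/(P₁V₁) = 1.235.
Path (b) isobaric: W = P₁(V₂ − V₁) → W_b/(P₁V₁) = 2.44.
W_a / W_b = 1.235 / 2.44 = 0.5063.

W_a / W_b ≈ 0.506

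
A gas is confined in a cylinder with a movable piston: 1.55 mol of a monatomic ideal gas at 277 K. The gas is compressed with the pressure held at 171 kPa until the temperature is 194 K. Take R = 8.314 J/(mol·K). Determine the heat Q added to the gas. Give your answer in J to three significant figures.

Q ≈ -2670 J

Isobaric: W = nRΔT = (1.55)(8.314)(-83) = -1070 J.
ΔU = nCᵥΔT with Cᵥ = 3R/2: ΔU = (1.55)(12.47)(-83) = -1604 J.
Q = ΔU + W = -1604 − 1070 = -2674 J.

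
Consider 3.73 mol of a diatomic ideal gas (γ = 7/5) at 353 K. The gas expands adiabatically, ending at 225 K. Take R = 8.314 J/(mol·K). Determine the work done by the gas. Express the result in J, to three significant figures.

W ≈ 9920 J

Adiabatic ⇒ Q = 0, so W_by = −ΔU = nCᵥ(T₁ − T₂).
Cᵥ = 5R/2 = 20.79 J/(mol·K).
W = (3.73)(20.79)(353 − 225) = 9924 J.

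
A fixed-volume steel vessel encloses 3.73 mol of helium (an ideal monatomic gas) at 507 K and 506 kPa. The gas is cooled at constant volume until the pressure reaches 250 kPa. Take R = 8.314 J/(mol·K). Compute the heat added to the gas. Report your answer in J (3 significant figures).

Constant volume ⇒ W = 0, so Q = ΔU = nCᵥΔT with Cᵥ = 3R/2 = 12.47 J/(mol·K).
At constant V, T₂/T₁ = P₂/P₁ ⇒ ΔT = T₁(P₂/P₁ − 1) = 507·(250/506 − 1) = -256.5 K.
ΔU = (3.73)(12.47)(-256.5) = -11932 J.

Q ≈ -11900 J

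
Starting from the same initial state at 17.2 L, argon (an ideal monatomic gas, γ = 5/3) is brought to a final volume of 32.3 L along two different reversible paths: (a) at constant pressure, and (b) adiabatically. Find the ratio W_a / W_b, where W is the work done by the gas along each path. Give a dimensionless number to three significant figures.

Path (a) isobaric: W = P₁(V₂ − V₁) → W_a/(P₁V₁) = 0.8779.
Path (b) adiabatic: W = P₁V₁(1 − (V₁/V₂)^(γ−1))/(γ−1) → W_b/(P₁V₁) = 0.5145.
W_a / W_b = 0.8779 / 0.5145 = 1.706.

W_a / W_b ≈ 1.71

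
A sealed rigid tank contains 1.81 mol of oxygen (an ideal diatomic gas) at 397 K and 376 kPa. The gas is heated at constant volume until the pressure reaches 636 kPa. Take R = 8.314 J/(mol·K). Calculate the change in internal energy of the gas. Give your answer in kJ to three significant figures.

ΔU ≈ 10.3 kJ

Constant volume ⇒ W = 0, so Q = ΔU = nCᵥΔT with Cᵥ = 5R/2 = 20.79 J/(mol·K).
At constant V, T₂/T₁ = P₂/P₁ ⇒ ΔT = T₁(P₂/P₁ − 1) = 397·(636/376 − 1) = 274.5 K.
ΔU = (1.81)(20.79)(274.5) = 10328 J.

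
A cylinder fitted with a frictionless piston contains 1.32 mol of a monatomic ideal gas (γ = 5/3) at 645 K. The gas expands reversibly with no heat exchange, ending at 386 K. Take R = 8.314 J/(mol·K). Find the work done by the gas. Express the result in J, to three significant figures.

Adiabatic ⇒ Q = 0, so W_by = −ΔU = nCᵥ(T₁ − T₂).
Cᵥ = 3R/2 = 12.47 J/(mol·K).
W = (1.32)(12.47)(645 − 386) = 4264 J.

W ≈ 4260 J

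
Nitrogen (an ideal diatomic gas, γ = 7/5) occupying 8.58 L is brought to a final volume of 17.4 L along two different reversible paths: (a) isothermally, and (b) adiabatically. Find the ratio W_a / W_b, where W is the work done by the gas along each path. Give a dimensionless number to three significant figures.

W_a / W_b ≈ 1.15

Path (a) isothermal: W = P₁V₁ ln(V₂/V₁) → W_a/(P₁V₁) = 0.707.
Path (b) adiabatic: W = P₁V₁(1 − (V₁/V₂)^(γ−1))/(γ−1) → W_b/(P₁V₁) = 0.6159.
W_a / W_b = 0.707 / 0.6159 = 1.148.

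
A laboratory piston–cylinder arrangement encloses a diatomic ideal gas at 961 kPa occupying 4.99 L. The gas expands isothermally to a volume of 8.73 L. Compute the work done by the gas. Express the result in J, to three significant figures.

W ≈ 2680 J

Isothermal: W = nRT ln(V₂/V₁) = P₁V₁ ln(V₂/V₁).
P₁V₁ = (961 kPa)(4.99 L) = 4795 J.
W = 4795 × ln(8.73/4.99) = 4795 × 0.5593
W_by_gas = 2682 J.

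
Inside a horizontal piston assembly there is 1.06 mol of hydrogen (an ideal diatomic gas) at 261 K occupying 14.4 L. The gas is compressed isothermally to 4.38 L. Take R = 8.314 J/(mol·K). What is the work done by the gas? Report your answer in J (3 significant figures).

Isothermal: W = nRT ln(V₂/V₁).
W = (1.06)(8.314)(261) × ln(4.38/14.4)
  = 2300 × -1.19
W_by_gas = -2738 J.

W ≈ -2740 J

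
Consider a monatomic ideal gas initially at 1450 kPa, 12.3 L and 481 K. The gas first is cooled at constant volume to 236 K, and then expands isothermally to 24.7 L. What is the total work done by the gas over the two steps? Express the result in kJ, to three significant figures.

W_total ≈ 6.10 kJ

Step 1 (isochoric): W = 0 (constant volume).
After step 1: P = 711.4 kPa (V unchanged).
Step 2 (isothermal): W = P₁V₁ ln(V₂/V₁) = (8751) ln(24.7/12.3) = 6101 J.
W_total = 0 + 6101 = 6101 J.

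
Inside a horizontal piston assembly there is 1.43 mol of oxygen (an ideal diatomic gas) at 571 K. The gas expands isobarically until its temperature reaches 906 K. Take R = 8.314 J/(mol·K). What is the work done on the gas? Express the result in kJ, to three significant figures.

Isobaric: W = P ΔV = nR ΔT.
W = (1.43)(8.314)(906 − 571) = 3983 J.
Work on gas = −W_by = -3983 J.

W ≈ -3.98 kJ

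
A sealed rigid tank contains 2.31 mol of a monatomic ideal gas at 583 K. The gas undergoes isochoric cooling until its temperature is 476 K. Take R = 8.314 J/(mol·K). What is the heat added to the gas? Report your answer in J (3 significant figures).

Q ≈ -3080 J

Constant volume ⇒ W = 0, so Q = ΔU = nCᵥΔT with Cᵥ = 3R/2 = 12.47 J/(mol·K).
ΔU = (2.31)(12.47)(476 − 583) = -3082 J.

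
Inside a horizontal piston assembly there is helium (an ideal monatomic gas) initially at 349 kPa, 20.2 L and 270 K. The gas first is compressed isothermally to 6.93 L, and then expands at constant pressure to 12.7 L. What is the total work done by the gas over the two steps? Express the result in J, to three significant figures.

W_total ≈ -1670 J

Step 1 (isothermal): W = P₁V₁ ln(V₂/V₁) = (7050) ln(6.93/20.2) = -7542 J.
After step 1: P = 1017 kPa, V = 6.93 L, T = 270 K.
Step 2 (isobaric): W = PΔV = (1017 kPa)(12.7 − 6.93 L) = 5870 J.
W_total = -7542 + 5870 = -1672 J.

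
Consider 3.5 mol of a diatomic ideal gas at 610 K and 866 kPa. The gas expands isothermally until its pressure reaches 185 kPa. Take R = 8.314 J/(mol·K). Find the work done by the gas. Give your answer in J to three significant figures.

W ≈ 27400 J

Isothermal process: W = nRT ln(V₂/V₁) = nRT ln(P₁/P₂).
W = (3.5)(8.314)(610) × ln(866/185)
  = 17750 × ln(4.681) = 17750 × 1.544
W_by_gas = 27398 J.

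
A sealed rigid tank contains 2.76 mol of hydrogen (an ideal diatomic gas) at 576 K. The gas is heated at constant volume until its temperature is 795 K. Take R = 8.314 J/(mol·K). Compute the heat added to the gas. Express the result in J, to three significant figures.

Q ≈ 12600 J

Constant volume ⇒ W = 0, so Q = ΔU = nCᵥΔT with Cᵥ = 5R/2 = 20.79 J/(mol·K).
ΔU = (2.76)(20.79)(795 − 576) = 12563 J.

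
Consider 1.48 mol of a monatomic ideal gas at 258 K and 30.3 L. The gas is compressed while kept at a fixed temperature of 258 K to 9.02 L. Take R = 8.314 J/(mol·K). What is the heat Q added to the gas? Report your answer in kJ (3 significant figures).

Q ≈ -3.85 kJ

Isothermal ⇒ ΔU = 0, so Q = W = nRT ln(V₂/V₁).
Q = (1.48)(8.314)(258) ln(9.02/30.3) = 3175 × -1.212 = -3847 J.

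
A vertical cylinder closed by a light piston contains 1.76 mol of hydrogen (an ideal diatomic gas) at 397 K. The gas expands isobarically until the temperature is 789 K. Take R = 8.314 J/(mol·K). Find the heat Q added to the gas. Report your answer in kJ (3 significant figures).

Q ≈ 20.1 kJ

Isobaric: W = nRΔT = (1.76)(8.314)(392) = 5736 J.
ΔU = nCᵥΔT with Cᵥ = 5R/2: ΔU = (1.76)(20.79)(392) = 14340 J.
Q = ΔU + W = 14340 + 5736 = 20076 J.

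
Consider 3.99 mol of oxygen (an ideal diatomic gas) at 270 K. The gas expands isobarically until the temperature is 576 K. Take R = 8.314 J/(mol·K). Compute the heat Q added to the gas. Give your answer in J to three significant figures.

Q ≈ 35500 J

Isobaric: W = nRΔT = (3.99)(8.314)(306) = 10151 J.
ΔU = nCᵥΔT with Cᵥ = 5R/2: ΔU = (3.99)(20.79)(306) = 25377 J.
Q = ΔU + W = 25377 + 10151 = 35528 J.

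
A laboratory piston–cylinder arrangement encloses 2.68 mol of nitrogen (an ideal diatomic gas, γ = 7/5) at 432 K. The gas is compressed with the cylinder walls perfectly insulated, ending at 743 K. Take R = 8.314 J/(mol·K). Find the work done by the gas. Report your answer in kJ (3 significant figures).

W ≈ -17.3 kJ

Adiabatic ⇒ Q = 0, so W_by = −ΔU = nCᵥ(T₁ − T₂).
Cᵥ = 5R/2 = 20.79 J/(mol·K).
W = (2.68)(20.79)(432 − 743) = -17324 J.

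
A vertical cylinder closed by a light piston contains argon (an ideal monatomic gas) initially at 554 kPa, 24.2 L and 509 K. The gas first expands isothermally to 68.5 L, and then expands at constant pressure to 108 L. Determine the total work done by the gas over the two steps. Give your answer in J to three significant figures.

W_total ≈ 21700 J

Step 1 (isothermal): W = P₁V₁ ln(V₂/V₁) = (13407) ln(68.5/24.2) = 13950 J.
After step 1: P = 195.7 kPa, V = 68.5 L, T = 509 K.
Step 2 (isobaric): W = PΔV = (195.7 kPa)(108 − 68.5 L) = 7731 J.
W_total = 13950 + 7731 = 21680 J.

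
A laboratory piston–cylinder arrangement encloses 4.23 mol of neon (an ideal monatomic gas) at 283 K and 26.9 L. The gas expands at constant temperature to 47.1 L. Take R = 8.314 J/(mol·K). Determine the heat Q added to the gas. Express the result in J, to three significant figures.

Q ≈ 5570 J

Isothermal ⇒ ΔU = 0, so Q = W = nRT ln(V₂/V₁).
Q = (4.23)(8.314)(283) ln(47.1/26.9) = 9953 × 0.5601 = 5575 J.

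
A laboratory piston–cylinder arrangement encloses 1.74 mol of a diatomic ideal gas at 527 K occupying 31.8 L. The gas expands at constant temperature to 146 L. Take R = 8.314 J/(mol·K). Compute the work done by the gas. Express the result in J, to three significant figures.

Isothermal: W = nRT ln(V₂/V₁).
W = (1.74)(8.314)(527) × ln(146/31.8)
  = 7624 × 1.524
W_by_gas = 11620 J.

W ≈ 11600 J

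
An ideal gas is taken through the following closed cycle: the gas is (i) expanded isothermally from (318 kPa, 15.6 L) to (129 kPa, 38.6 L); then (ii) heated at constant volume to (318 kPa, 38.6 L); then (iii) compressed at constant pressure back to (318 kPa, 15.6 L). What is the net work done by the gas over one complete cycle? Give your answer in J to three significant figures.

W_net ≈ -2820 J

Leg (i): W = PᵢVᵢ ln(V_f/Vᵢ) = (4961) ln(38.6/15.6) = 4494 J.
Leg (ii): W = 0.
Leg (iii): W = PΔV = (318)(15.6 − 38.6) = -7314 J.
W_net = 4494 − 7314 = -2820 J.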